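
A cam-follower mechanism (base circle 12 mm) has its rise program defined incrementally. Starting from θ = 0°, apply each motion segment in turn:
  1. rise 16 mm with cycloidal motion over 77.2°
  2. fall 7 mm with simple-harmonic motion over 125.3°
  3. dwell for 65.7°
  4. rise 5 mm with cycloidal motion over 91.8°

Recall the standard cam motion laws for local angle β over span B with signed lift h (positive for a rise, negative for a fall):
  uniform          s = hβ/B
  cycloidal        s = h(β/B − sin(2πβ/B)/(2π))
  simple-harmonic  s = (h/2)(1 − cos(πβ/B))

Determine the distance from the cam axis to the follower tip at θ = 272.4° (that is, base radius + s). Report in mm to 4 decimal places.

seg 1 [0°–77.2°] cycloidal, h=16: full span → s += 16 → s = 16.0000
seg 2 [77.2°–202.5°] simple-harmonic, h=-7: full span → s += -7 → s = 9.0000
seg 3 [202.5°–268.2°] dwell: s stays 9.0000
seg 4 [268.2°–360°] cycloidal, h=5: θ=272.4° here. β=4.2, B=91.8. 5·(0.0458 − sin(2π·0.0458)/(2π)) = 0.0031 → s = 9.0031
radial distance = base radius + s = 12 + 9.0031 = 21.0031

21.0031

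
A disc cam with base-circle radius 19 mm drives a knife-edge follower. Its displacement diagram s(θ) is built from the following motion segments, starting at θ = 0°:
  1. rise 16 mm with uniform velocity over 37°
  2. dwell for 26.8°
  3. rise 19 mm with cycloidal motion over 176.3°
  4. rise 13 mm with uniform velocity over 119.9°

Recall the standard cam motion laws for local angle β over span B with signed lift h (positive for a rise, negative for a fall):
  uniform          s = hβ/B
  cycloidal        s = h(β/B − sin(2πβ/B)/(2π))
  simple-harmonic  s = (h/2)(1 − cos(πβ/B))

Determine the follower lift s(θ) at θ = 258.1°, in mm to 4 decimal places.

seg 1 [0°–37°] uniform, h=16: full span → s += 16 → s = 16.0000
seg 2 [37°–63.8°] dwell: s stays 16.0000
seg 3 [63.8°–240.1°] cycloidal, h=19: full span → s += 19 → s = 35.0000
seg 4 [240.1°–360°] uniform, h=13: θ=258.1° here. β=18, B=119.9. 13·18/119.9 = 1.9516 → s = 36.9516

36.9516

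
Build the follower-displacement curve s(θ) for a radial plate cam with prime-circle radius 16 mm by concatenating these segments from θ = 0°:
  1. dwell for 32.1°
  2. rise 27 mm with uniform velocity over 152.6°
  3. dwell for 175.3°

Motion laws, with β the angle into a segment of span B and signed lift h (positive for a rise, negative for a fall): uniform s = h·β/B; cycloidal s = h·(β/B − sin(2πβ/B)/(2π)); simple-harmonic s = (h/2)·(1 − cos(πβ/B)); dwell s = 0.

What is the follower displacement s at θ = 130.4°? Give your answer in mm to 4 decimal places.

seg 1 [0°–32.1°] dwell: s stays 0.0000
seg 2 [32.1°–184.7°] uniform, h=27: θ=130.4° here. β=98.3, B=152.6. 27·98.3/152.6 = 17.3925 → s = 17.3925

17.3925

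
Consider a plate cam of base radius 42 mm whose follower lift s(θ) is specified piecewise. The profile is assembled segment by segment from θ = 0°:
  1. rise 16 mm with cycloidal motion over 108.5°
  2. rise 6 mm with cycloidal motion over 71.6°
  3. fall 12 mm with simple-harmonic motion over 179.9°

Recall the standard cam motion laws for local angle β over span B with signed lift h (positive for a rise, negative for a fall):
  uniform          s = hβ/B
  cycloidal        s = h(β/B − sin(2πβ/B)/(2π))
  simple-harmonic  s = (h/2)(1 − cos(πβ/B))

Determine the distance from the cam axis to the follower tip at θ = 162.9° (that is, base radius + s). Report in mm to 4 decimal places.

seg 1 [0°–108.5°] cycloidal, h=16: full span → s += 16 → s = 16.0000
seg 2 [108.5°–180.1°] cycloidal, h=6: θ=162.9° here. β=54.4, B=71.6. 6·(0.7598 − sin(2π·0.7598)/(2π)) = 5.5118 → s = 21.5118
radial distance = base radius + s = 42 + 21.5118 = 63.5118

63.5118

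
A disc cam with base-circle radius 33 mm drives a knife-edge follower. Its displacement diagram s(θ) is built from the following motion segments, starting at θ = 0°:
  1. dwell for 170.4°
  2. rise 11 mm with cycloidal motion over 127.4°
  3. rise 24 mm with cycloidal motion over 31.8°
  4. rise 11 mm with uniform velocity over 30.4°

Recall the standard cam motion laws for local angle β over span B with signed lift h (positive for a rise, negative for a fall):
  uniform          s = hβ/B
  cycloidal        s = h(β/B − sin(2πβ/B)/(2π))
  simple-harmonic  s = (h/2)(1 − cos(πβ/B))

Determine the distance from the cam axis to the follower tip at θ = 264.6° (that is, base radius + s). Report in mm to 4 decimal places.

seg 1 [0°–170.4°] dwell: s stays 0.0000
seg 2 [170.4°–297.8°] cycloidal, h=11: θ=264.6° here. β=94.2, B=127.4. 11·(0.7394 − sin(2π·0.7394)/(2π)) = 9.8803 → s = 9.8803
radial distance = base radius + s = 33 + 9.8803 = 42.8803

42.8803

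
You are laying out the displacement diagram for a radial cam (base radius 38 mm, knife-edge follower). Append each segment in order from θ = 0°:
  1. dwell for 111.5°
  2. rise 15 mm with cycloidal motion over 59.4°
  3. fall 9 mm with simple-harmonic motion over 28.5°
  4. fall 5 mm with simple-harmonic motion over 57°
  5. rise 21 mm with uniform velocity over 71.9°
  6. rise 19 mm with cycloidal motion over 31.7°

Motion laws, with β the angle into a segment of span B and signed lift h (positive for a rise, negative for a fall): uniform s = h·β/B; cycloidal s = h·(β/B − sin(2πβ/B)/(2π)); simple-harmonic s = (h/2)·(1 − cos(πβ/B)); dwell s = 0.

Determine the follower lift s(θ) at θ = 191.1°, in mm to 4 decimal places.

seg 1 [0°–111.5°] dwell: s stays 0.0000
seg 2 [111.5°–170.9°] cycloidal, h=15: full span → s += 15 → s = 15.0000
seg 3 [170.9°–199.4°] simple-harmonic, h=-9: θ=191.1° here. β=20.2, B=28.5. -9/2·(1 − cos(π·0.7088)) = -7.2443 → s = 7.7557

7.7557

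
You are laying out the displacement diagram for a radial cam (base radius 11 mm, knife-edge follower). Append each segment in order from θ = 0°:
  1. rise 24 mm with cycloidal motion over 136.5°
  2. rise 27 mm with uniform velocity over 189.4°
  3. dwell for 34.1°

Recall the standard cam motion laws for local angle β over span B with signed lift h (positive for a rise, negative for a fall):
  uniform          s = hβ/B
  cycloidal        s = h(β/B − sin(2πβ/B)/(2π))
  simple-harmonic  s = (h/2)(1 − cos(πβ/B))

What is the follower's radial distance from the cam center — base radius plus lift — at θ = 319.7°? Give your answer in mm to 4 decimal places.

seg 1 [0°–136.5°] cycloidal, h=24: full span → s += 24 → s = 24.0000
seg 2 [136.5°–325.9°] uniform, h=27: θ=319.7° here. β=183.2, B=189.4. 27·183.2/189.4 = 26.1162 → s = 50.1162
radial distance = base radius + s = 11 + 50.1162 = 61.1162

61.1162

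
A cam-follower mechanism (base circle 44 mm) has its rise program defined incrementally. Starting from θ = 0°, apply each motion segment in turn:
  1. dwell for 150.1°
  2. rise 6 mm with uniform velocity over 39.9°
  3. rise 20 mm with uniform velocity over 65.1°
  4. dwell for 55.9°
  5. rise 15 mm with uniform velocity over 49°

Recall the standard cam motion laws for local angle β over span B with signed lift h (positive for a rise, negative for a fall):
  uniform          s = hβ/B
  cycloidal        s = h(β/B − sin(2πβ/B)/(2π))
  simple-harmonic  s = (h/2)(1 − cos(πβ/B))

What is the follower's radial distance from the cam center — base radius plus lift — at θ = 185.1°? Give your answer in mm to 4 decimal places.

seg 1 [0°–150.1°] dwell: s stays 0.0000
seg 2 [150.1°–190°] uniform, h=6: θ=185.1° here. β=35, B=39.9. 6·35/39.9 = 5.2632 → s = 5.2632
radial distance = base radius + s = 44 + 5.2632 = 49.2632

49.2632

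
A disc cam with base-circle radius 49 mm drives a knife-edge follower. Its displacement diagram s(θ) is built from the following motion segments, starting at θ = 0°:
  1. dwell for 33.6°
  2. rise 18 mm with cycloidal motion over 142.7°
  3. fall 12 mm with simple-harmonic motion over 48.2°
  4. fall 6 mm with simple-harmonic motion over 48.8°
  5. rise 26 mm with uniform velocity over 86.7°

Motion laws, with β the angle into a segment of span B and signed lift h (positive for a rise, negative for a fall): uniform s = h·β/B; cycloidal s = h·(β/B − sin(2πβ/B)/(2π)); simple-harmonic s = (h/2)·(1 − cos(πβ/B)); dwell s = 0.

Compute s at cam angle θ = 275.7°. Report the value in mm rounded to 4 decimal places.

seg 1 [0°–33.6°] dwell: s stays 0.0000
seg 2 [33.6°–176.3°] cycloidal, h=18: full span → s += 18 → s = 18.0000
seg 3 [176.3°–224.5°] simple-harmonic, h=-12: full span → s += -12 → s = 6.0000
seg 4 [224.5°–273.3°] simple-harmonic, h=-6: full span → s += -6 → s = 0.0000
seg 5 [273.3°–360°] uniform, h=26: θ=275.7° here. β=2.4, B=86.7. 26·2.4/86.7 = 0.7197 → s = 0.7197

0.7197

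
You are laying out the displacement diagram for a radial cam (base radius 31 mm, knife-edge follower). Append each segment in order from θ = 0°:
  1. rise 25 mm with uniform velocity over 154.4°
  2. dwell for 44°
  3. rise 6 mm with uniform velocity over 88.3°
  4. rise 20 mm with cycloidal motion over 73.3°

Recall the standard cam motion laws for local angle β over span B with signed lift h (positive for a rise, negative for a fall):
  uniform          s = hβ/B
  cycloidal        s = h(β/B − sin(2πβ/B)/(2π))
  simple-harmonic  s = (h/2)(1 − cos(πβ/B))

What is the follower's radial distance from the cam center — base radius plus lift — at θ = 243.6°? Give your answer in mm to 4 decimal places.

seg 1 [0°–154.4°] uniform, h=25: full span → s += 25 → s = 25.0000
seg 2 [154.4°–198.4°] dwell: s stays 25.0000
seg 3 [198.4°–286.7°] uniform, h=6: θ=243.6° here. β=45.2, B=88.3. 6·45.2/88.3 = 3.0713 → s = 28.0713
radial distance = base radius + s = 31 + 28.0713 = 59.0713

59.0713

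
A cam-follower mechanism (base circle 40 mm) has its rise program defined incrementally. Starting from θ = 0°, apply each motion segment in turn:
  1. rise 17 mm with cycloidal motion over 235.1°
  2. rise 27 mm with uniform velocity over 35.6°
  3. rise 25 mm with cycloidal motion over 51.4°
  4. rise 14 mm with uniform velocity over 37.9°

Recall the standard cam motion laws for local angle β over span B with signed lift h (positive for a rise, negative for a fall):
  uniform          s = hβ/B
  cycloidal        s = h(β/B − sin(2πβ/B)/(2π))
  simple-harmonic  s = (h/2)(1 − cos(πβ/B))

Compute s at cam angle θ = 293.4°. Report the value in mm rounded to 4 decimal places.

seg 1 [0°–235.1°] cycloidal, h=17: full span → s += 17 → s = 17.0000
seg 2 [235.1°–270.7°] uniform, h=27: full span → s += 27 → s = 44.0000
seg 3 [270.7°–322.1°] cycloidal, h=25: θ=293.4° here. β=22.7, B=51.4. 25·(0.4416 − sin(2π·0.4416)/(2π)) = 9.6142 → s = 53.6142

53.6142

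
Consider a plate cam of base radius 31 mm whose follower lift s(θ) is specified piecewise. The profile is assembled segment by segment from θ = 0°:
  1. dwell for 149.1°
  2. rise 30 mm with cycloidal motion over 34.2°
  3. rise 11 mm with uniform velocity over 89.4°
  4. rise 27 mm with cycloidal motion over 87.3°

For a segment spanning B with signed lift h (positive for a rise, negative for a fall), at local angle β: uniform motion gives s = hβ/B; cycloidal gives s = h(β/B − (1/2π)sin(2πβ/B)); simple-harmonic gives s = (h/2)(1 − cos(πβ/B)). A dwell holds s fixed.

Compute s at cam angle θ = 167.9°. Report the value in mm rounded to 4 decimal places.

seg 1 [0°–149.1°] dwell: s stays 0.0000
seg 2 [149.1°–183.3°] cycloidal, h=30: θ=167.9° here. β=18.8, B=34.2. 30·(0.5497 − sin(2π·0.5497)/(2π)) = 17.9583 → s = 17.9583

17.9583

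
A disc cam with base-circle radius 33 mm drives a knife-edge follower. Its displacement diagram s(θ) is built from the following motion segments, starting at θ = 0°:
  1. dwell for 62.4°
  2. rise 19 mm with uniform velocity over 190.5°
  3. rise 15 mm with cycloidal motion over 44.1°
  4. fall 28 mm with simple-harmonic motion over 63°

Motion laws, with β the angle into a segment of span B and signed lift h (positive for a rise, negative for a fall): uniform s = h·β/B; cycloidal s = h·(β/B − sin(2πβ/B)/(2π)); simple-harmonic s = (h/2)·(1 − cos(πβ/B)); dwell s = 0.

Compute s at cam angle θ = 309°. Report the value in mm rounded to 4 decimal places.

seg 1 [0°–62.4°] dwell: s stays 0.0000
seg 2 [62.4°–252.9°] uniform, h=19: full span → s += 19 → s = 19.0000
seg 3 [252.9°–297°] cycloidal, h=15: full span → s += 15 → s = 34.0000
seg 4 [297°–360°] simple-harmonic, h=-28: θ=309° here. β=12, B=63. -28/2·(1 − cos(π·0.1905)) = -2.4327 → s = 31.5673

31.5673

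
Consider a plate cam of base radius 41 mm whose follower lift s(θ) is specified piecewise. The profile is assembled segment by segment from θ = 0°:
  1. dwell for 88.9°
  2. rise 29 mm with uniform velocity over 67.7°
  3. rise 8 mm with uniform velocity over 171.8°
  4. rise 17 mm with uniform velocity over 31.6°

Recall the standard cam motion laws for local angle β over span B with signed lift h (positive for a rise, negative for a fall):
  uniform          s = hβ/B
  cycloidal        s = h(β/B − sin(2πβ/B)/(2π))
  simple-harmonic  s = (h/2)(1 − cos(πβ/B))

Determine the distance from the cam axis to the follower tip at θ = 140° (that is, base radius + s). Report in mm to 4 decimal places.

seg 1 [0°–88.9°] dwell: s stays 0.0000
seg 2 [88.9°–156.6°] uniform, h=29: θ=140° here. β=51.1, B=67.7. 29·51.1/67.7 = 21.8892 → s = 21.8892
radial distance = base radius + s = 41 + 21.8892 = 62.8892

62.8892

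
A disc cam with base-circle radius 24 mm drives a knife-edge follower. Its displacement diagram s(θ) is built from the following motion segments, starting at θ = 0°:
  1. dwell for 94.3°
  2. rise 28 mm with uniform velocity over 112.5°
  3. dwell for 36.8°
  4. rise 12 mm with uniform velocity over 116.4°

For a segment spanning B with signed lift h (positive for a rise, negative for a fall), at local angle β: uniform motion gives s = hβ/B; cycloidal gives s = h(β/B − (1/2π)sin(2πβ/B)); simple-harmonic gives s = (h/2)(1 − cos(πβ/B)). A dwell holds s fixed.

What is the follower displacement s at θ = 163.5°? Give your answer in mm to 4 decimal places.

seg 1 [0°–94.3°] dwell: s stays 0.0000
seg 2 [94.3°–206.8°] uniform, h=28: θ=163.5° here. β=69.2, B=112.5. 28·69.2/112.5 = 17.2231 → s = 17.2231

17.2231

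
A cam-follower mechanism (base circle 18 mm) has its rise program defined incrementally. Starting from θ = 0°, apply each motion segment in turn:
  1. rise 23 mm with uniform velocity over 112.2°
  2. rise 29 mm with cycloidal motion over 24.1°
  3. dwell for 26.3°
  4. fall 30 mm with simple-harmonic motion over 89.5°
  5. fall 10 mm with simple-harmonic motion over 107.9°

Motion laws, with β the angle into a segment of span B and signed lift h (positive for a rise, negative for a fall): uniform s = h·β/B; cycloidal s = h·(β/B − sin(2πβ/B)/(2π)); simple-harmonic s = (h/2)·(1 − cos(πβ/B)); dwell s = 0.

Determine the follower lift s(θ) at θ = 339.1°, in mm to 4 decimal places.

seg 1 [0°–112.2°] uniform, h=23: full span → s += 23 → s = 23.0000
seg 2 [112.2°–136.3°] cycloidal, h=29: full span → s += 29 → s = 52.0000
seg 3 [136.3°–162.6°] dwell: s stays 52.0000
seg 4 [162.6°–252.1°] simple-harmonic, h=-30: full span → s += -30 → s = 22.0000
seg 5 [252.1°–360°] simple-harmonic, h=-10: θ=339.1° here. β=87, B=107.9. -10/2·(1 − cos(π·0.8063)) = -9.1025 → s = 12.8975

12.8975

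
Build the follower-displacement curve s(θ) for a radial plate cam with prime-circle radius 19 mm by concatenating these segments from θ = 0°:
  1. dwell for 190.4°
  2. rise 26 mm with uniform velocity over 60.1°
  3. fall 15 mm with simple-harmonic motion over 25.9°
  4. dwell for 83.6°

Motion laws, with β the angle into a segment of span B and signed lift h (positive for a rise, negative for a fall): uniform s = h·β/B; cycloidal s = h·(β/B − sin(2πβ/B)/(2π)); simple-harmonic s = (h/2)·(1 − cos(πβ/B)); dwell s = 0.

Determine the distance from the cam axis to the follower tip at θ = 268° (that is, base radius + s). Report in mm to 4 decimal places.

seg 1 [0°–190.4°] dwell: s stays 0.0000
seg 2 [190.4°–250.5°] uniform, h=26: full span → s += 26 → s = 26.0000
seg 3 [250.5°–276.4°] simple-harmonic, h=-15: θ=268° here. β=17.5, B=25.9. -15/2·(1 − cos(π·0.6757)) = -11.4323 → s = 14.5677
radial distance = base radius + s = 19 + 14.5677 = 33.5677

33.5677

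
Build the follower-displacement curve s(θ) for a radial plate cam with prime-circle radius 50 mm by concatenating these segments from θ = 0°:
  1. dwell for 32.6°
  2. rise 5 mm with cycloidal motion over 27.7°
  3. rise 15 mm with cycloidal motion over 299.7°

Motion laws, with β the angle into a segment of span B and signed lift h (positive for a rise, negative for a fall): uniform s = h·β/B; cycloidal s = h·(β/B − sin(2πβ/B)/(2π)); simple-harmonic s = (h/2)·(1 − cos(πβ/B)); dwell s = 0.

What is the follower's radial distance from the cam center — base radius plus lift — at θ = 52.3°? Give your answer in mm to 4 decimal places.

seg 1 [0°–32.6°] dwell: s stays 0.0000
seg 2 [32.6°–60.3°] cycloidal, h=5: θ=52.3° here. β=19.7, B=27.7. 5·(0.7112 − sin(2π·0.7112)/(2π)) = 4.3282 → s = 4.3282
radial distance = base radius + s = 50 + 4.3282 = 54.3282

54.3282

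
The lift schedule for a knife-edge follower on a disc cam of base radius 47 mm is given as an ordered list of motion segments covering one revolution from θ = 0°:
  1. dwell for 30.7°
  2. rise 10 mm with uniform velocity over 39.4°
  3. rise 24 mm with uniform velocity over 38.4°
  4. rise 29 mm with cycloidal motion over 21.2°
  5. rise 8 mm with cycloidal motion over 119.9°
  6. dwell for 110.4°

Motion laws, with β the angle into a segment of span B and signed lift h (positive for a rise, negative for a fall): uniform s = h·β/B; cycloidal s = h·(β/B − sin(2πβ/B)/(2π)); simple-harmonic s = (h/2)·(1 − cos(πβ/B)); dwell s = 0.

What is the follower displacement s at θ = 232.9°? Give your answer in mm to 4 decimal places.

seg 1 [0°–30.7°] dwell: s stays 0.0000
seg 2 [30.7°–70.1°] uniform, h=10: full span → s += 10 → s = 10.0000
seg 3 [70.1°–108.5°] uniform, h=24: full span → s += 24 → s = 34.0000
seg 4 [108.5°–129.7°] cycloidal, h=29: full span → s += 29 → s = 63.0000
seg 5 [129.7°–249.6°] cycloidal, h=8: θ=232.9° here. β=103.2, B=119.9. 8·(0.8607 − sin(2π·0.8607)/(2π)) = 7.8631 → s = 70.8631

70.8631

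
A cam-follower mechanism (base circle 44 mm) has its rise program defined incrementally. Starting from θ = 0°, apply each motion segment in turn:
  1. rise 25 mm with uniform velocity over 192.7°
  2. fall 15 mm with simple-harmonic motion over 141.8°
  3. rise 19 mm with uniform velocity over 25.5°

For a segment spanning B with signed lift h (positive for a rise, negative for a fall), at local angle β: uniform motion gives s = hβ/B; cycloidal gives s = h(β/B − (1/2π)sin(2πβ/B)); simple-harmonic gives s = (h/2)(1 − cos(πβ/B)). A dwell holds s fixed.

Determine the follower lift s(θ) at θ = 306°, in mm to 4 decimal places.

seg 1 [0°–192.7°] uniform, h=25: full span → s += 25 → s = 25.0000
seg 2 [192.7°–334.5°] simple-harmonic, h=-15: θ=306° here. β=113.3, B=141.8. -15/2·(1 − cos(π·0.7990)) = -13.5539 → s = 11.4461

11.4461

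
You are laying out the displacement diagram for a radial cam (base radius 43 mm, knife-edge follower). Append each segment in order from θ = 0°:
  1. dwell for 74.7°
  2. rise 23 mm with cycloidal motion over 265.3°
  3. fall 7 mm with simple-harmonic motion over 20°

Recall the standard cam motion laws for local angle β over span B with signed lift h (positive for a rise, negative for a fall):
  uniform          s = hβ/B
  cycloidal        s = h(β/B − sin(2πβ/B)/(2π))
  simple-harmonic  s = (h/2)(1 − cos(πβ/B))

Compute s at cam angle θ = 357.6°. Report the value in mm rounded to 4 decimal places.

seg 1 [0°–74.7°] dwell: s stays 0.0000
seg 2 [74.7°–340°] cycloidal, h=23: full span → s += 23 → s = 23.0000
seg 3 [340°–360°] simple-harmonic, h=-7: θ=357.6° here. β=17.6, B=20. -7/2·(1 − cos(π·0.8800)) = -6.7542 → s = 16.2458

16.2458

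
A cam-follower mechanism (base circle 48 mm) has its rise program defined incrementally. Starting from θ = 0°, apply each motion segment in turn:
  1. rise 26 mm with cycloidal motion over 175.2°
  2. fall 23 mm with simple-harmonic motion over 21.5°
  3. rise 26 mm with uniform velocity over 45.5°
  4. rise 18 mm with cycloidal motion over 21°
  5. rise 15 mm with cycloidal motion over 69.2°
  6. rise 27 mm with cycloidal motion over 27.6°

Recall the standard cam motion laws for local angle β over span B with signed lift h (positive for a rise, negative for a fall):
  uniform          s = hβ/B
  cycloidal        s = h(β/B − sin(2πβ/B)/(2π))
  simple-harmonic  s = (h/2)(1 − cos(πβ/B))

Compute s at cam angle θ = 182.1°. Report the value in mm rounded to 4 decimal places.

seg 1 [0°–175.2°] cycloidal, h=26: full span → s += 26 → s = 26.0000
seg 2 [175.2°–196.7°] simple-harmonic, h=-23: θ=182.1° here. β=6.9, B=21.5. -23/2·(1 − cos(π·0.3209)) = -5.3664 → s = 20.6336

20.6336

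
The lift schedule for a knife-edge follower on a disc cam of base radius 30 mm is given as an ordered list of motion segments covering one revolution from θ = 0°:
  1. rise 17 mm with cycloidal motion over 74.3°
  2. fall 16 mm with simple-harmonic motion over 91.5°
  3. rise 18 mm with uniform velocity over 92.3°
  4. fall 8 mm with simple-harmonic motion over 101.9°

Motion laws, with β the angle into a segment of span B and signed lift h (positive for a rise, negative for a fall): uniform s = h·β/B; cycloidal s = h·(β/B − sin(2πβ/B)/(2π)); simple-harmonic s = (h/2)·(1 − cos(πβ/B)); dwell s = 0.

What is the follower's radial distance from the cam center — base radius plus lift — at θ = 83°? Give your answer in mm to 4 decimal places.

seg 1 [0°–74.3°] cycloidal, h=17: full span → s += 17 → s = 17.0000
seg 2 [74.3°–165.8°] simple-harmonic, h=-16: θ=83° here. β=8.7, B=91.5. -16/2·(1 − cos(π·0.0951)) = -0.3543 → s = 16.6457
radial distance = base radius + s = 30 + 16.6457 = 46.6457

46.6457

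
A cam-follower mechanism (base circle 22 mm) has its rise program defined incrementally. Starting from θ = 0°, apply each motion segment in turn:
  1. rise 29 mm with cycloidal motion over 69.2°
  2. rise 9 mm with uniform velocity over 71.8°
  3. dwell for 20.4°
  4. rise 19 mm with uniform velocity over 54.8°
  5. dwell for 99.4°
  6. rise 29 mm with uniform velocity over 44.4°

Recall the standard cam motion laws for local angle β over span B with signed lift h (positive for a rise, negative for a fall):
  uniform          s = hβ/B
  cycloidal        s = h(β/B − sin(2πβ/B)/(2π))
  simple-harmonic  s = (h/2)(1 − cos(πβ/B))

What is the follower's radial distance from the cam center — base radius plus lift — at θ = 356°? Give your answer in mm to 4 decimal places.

seg 1 [0°–69.2°] cycloidal, h=29: full span → s += 29 → s = 29.0000
seg 2 [69.2°–141°] uniform, h=9: full span → s += 9 → s = 38.0000
seg 3 [141°–161.4°] dwell: s stays 38.0000
seg 4 [161.4°–216.2°] uniform, h=19: full span → s += 19 → s = 57.0000
seg 5 [216.2°–315.6°] dwell: s stays 57.0000
seg 6 [315.6°–360°] uniform, h=29: θ=356° here. β=40.4, B=44.4. 29·40.4/44.4 = 26.3874 → s = 83.3874
radial distance = base radius + s = 22 + 83.3874 = 105.3874

105.3874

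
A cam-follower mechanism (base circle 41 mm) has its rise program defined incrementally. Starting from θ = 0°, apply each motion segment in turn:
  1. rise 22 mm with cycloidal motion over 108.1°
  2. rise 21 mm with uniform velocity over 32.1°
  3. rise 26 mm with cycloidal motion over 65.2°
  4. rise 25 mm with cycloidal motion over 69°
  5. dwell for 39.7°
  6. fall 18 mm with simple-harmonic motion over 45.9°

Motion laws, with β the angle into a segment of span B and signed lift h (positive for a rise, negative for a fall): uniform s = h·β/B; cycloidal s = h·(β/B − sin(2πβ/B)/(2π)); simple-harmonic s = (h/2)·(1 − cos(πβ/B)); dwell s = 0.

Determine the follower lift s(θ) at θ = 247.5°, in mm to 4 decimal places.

seg 1 [0°–108.1°] cycloidal, h=22: full span → s += 22 → s = 22.0000
seg 2 [108.1°–140.2°] uniform, h=21: full span → s += 21 → s = 43.0000
seg 3 [140.2°–205.4°] cycloidal, h=26: full span → s += 26 → s = 69.0000
seg 4 [205.4°–274.4°] cycloidal, h=25: θ=247.5° here. β=42.1, B=69. 25·(0.6101 − sin(2π·0.6101)/(2π)) = 17.7926 → s = 86.7926

86.7926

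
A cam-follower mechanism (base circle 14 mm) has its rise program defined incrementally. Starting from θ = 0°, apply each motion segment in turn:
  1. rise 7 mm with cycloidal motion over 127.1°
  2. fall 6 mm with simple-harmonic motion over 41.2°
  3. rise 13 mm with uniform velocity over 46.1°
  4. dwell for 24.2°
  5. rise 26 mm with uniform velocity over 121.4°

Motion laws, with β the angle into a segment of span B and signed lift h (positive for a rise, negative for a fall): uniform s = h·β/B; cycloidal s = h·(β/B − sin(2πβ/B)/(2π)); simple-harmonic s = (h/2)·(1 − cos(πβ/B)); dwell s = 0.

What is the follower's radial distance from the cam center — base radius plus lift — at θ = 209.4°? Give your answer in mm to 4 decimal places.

seg 1 [0°–127.1°] cycloidal, h=7: full span → s += 7 → s = 7.0000
seg 2 [127.1°–168.3°] simple-harmonic, h=-6: full span → s += -6 → s = 1.0000
seg 3 [168.3°–214.4°] uniform, h=13: θ=209.4° here. β=41.1, B=46.1. 13·41.1/46.1 = 11.5900 → s = 12.5900
radial distance = base radius + s = 14 + 12.5900 = 26.5900

26.5900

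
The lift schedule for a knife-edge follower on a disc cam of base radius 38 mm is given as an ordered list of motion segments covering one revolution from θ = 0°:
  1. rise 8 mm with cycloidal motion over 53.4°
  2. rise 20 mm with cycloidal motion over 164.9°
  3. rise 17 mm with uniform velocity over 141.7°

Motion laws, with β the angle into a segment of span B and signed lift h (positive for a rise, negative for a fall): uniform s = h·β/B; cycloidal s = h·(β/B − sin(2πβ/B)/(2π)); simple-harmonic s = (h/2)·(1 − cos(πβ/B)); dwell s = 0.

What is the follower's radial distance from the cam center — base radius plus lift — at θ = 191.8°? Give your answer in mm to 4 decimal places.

seg 1 [0°–53.4°] cycloidal, h=8: full span → s += 8 → s = 8.0000
seg 2 [53.4°–218.3°] cycloidal, h=20: θ=191.8° here. β=138.4, B=164.9. 20·(0.8393 − sin(2π·0.8393)/(2π)) = 19.4810 → s = 27.4810
radial distance = base radius + s = 38 + 27.4810 = 65.4810

65.4810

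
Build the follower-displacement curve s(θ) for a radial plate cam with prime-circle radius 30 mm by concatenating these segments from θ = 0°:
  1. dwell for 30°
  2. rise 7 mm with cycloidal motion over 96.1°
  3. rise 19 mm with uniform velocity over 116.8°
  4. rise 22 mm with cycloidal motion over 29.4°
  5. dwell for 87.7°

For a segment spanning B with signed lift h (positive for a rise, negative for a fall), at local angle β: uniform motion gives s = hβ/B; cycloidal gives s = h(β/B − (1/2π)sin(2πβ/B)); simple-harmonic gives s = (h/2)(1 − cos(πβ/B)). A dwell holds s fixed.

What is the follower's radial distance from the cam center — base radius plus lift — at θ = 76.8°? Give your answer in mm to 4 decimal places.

seg 1 [0°–30°] dwell: s stays 0.0000
seg 2 [30°–126.1°] cycloidal, h=7: θ=76.8° here. β=46.8, B=96.1. 7·(0.4870 − sin(2π·0.4870)/(2π)) = 3.3180 → s = 3.3180
radial distance = base radius + s = 30 + 3.3180 = 33.3180

33.3180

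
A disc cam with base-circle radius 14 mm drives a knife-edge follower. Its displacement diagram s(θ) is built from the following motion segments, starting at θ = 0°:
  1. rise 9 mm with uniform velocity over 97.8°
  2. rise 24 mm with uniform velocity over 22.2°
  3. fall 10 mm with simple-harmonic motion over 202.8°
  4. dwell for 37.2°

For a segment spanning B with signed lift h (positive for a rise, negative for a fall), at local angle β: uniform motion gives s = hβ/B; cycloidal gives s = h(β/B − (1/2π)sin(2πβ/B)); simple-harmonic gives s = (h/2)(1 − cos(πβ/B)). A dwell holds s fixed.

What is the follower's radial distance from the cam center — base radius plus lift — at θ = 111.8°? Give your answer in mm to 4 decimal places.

seg 1 [0°–97.8°] uniform, h=9: full span → s += 9 → s = 9.0000
seg 2 [97.8°–120°] uniform, h=24: θ=111.8° here. β=14, B=22.2. 24·14/22.2 = 15.1351 → s = 24.1351
radial distance = base radius + s = 14 + 24.1351 = 38.1351

38.1351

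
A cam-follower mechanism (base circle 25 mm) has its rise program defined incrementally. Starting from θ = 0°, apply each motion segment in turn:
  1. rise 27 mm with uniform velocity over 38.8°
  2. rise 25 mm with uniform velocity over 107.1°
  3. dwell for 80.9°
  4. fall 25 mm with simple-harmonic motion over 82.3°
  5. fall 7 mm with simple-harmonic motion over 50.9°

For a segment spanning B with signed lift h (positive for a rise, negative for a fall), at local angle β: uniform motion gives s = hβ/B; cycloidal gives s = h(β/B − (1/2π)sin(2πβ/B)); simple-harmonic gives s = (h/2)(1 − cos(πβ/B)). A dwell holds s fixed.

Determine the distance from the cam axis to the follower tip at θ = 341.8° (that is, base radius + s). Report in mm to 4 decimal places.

seg 1 [0°–38.8°] uniform, h=27: full span → s += 27 → s = 27.0000
seg 2 [38.8°–145.9°] uniform, h=25: full span → s += 25 → s = 52.0000
seg 3 [145.9°–226.8°] dwell: s stays 52.0000
seg 4 [226.8°–309.1°] simple-harmonic, h=-25: full span → s += -25 → s = 27.0000
seg 5 [309.1°–360°] simple-harmonic, h=-7: θ=341.8° here. β=32.7, B=50.9. -7/2·(1 − cos(π·0.6424)) = -5.0144 → s = 21.9856
radial distance = base radius + s = 25 + 21.9856 = 46.9856

46.9856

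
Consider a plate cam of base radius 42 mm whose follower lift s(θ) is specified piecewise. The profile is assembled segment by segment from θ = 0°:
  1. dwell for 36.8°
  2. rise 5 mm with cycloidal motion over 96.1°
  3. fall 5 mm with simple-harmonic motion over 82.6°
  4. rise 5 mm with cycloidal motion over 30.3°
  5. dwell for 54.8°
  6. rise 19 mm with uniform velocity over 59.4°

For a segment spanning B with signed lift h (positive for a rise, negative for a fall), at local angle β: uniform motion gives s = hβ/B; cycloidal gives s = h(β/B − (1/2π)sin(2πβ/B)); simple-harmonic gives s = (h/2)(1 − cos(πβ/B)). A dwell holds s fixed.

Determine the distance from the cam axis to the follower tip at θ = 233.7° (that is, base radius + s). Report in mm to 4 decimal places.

seg 1 [0°–36.8°] dwell: s stays 0.0000
seg 2 [36.8°–132.9°] cycloidal, h=5: full span → s += 5 → s = 5.0000
seg 3 [132.9°–215.5°] simple-harmonic, h=-5: full span → s += -5 → s = 0.0000
seg 4 [215.5°–245.8°] cycloidal, h=5: θ=233.7° here. β=18.2, B=30.3. 5·(0.6007 − sin(2π·0.6007)/(2π)) = 3.4737 → s = 3.4737
radial distance = base radius + s = 42 + 3.4737 = 45.4737

45.4737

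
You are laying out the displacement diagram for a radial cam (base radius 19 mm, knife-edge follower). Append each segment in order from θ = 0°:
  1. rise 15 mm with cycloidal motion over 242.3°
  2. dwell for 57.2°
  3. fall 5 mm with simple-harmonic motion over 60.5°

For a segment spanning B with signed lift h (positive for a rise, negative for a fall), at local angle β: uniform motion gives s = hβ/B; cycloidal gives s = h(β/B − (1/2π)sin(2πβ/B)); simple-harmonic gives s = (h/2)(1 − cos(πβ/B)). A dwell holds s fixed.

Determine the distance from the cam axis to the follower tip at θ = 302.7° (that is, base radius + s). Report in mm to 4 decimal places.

seg 1 [0°–242.3°] cycloidal, h=15: full span → s += 15 → s = 15.0000
seg 2 [242.3°–299.5°] dwell: s stays 15.0000
seg 3 [299.5°–360°] simple-harmonic, h=-5: θ=302.7° here. β=3.2, B=60.5. -5/2·(1 − cos(π·0.0529)) = -0.0344 → s = 14.9656
radial distance = base radius + s = 19 + 14.9656 = 33.9656

33.9656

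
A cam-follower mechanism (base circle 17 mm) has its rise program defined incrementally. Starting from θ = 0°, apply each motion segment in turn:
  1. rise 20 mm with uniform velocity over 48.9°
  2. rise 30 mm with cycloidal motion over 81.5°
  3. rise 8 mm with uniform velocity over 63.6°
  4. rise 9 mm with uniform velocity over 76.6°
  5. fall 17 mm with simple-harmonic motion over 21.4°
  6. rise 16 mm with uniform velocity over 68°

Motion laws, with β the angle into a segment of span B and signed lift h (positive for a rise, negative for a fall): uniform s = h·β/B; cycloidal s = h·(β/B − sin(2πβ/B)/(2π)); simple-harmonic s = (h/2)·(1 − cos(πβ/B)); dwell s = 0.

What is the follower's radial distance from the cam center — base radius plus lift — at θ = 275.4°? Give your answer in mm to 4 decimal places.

seg 1 [0°–48.9°] uniform, h=20: full span → s += 20 → s = 20.0000
seg 2 [48.9°–130.4°] cycloidal, h=30: full span → s += 30 → s = 50.0000
seg 3 [130.4°–194°] uniform, h=8: full span → s += 8 → s = 58.0000
seg 4 [194°–270.6°] uniform, h=9: full span → s += 9 → s = 67.0000
seg 5 [270.6°–292°] simple-harmonic, h=-17: θ=275.4° here. β=4.8, B=21.4. -17/2·(1 − cos(π·0.2243)) = -2.0244 → s = 64.9756
radial distance = base radius + s = 17 + 64.9756 = 81.9756

81.9756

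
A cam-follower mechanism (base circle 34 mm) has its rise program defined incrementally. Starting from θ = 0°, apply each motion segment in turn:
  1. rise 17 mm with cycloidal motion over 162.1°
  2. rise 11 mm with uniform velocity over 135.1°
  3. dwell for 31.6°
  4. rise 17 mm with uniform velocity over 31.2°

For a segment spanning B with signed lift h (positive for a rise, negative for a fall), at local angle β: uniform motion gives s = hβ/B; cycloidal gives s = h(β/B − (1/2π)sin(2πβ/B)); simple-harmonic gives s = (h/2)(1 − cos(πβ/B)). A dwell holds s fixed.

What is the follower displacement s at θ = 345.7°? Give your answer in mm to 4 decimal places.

seg 1 [0°–162.1°] cycloidal, h=17: full span → s += 17 → s = 17.0000
seg 2 [162.1°–297.2°] uniform, h=11: full span → s += 11 → s = 28.0000
seg 3 [297.2°–328.8°] dwell: s stays 28.0000
seg 4 [328.8°–360°] uniform, h=17: θ=345.7° here. β=16.9, B=31.2. 17·16.9/31.2 = 9.2083 → s = 37.2083

37.2083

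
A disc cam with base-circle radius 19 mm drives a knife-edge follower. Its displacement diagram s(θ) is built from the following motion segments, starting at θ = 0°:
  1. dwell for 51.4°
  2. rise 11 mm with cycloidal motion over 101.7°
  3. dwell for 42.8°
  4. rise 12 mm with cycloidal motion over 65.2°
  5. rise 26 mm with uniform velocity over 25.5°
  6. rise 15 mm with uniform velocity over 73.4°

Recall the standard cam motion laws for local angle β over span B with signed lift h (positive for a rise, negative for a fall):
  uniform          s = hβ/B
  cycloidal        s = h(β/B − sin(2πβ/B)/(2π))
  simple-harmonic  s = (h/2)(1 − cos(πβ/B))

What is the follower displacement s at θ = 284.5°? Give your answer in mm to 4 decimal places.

seg 1 [0°–51.4°] dwell: s stays 0.0000
seg 2 [51.4°–153.1°] cycloidal, h=11: full span → s += 11 → s = 11.0000
seg 3 [153.1°–195.9°] dwell: s stays 11.0000
seg 4 [195.9°–261.1°] cycloidal, h=12: full span → s += 12 → s = 23.0000
seg 5 [261.1°–286.6°] uniform, h=26: θ=284.5° here. β=23.4, B=25.5. 26·23.4/25.5 = 23.8588 → s = 46.8588

46.8588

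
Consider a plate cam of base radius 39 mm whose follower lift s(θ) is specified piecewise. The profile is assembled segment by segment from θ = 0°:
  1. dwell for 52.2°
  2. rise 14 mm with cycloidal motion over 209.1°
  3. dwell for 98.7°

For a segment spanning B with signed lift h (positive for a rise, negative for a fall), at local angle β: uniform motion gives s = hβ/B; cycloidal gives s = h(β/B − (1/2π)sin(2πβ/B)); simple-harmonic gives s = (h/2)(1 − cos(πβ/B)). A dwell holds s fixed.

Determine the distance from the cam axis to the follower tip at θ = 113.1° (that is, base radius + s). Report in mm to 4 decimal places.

seg 1 [0°–52.2°] dwell: s stays 0.0000
seg 2 [52.2°–261.3°] cycloidal, h=14: θ=113.1° here. β=60.9, B=209.1. 14·(0.2912 − sin(2π·0.2912)/(2π)) = 1.9237 → s = 1.9237
radial distance = base radius + s = 39 + 1.9237 = 40.9237

40.9237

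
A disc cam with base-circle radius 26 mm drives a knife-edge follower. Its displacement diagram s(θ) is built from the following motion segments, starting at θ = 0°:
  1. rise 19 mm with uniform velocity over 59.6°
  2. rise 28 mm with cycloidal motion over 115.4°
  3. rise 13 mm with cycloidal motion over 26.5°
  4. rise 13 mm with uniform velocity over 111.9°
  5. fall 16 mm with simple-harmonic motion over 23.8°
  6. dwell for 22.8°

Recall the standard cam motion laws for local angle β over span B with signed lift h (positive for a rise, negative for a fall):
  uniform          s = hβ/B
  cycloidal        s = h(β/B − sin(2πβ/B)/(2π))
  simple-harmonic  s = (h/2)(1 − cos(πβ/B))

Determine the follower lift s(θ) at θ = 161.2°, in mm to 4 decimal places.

seg 1 [0°–59.6°] uniform, h=19: full span → s += 19 → s = 19.0000
seg 2 [59.6°–175°] cycloidal, h=28: θ=161.2° here. β=101.6, B=115.4. 28·(0.8804 − sin(2π·0.8804)/(2π)) = 27.6937 → s = 46.6937

46.6937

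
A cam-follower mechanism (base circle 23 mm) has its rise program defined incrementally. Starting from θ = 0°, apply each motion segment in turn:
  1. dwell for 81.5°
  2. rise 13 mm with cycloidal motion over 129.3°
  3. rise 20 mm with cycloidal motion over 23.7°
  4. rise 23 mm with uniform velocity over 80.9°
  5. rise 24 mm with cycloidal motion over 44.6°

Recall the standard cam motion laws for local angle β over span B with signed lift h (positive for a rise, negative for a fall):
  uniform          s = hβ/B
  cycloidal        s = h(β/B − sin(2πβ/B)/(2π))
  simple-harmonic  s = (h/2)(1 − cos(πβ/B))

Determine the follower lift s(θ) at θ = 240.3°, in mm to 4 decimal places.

seg 1 [0°–81.5°] dwell: s stays 0.0000
seg 2 [81.5°–210.8°] cycloidal, h=13: full span → s += 13 → s = 13.0000
seg 3 [210.8°–234.5°] cycloidal, h=20: full span → s += 20 → s = 33.0000
seg 4 [234.5°–315.4°] uniform, h=23: θ=240.3° here. β=5.8, B=80.9. 23·5.8/80.9 = 1.6489 → s = 34.6489

34.6489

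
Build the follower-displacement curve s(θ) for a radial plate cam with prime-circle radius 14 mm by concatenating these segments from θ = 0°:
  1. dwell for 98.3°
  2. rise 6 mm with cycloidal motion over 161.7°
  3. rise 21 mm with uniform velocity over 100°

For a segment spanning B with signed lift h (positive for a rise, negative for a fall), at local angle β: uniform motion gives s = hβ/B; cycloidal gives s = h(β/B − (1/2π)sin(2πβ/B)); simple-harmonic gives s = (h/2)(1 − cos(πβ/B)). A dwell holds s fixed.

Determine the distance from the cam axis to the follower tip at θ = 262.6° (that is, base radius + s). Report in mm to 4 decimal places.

seg 1 [0°–98.3°] dwell: s stays 0.0000
seg 2 [98.3°–260°] cycloidal, h=6: full span → s += 6 → s = 6.0000
seg 3 [260°–360°] uniform, h=21: θ=262.6° here. β=2.6, B=100. 21·2.6/100 = 0.5460 → s = 6.5460
radial distance = base radius + s = 14 + 6.5460 = 20.5460

20.5460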